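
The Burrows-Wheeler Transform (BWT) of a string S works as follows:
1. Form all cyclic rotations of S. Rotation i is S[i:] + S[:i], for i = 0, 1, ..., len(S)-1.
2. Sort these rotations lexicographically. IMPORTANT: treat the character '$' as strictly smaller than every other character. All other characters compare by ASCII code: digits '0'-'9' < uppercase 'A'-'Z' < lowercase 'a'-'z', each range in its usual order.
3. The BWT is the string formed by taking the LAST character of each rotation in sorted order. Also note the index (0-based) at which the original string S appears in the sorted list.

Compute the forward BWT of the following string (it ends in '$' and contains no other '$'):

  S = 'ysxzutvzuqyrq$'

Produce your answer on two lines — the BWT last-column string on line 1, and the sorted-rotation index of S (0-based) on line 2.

Answer: qruyyuzztsq$vx
11

Derivation:
All 14 rotations (rotation i = S[i:]+S[:i]):
  rot[0] = ysxzutvzuqyrq$
  rot[1] = sxzutvzuqyrq$y
  rot[2] = xzutvzuqyrq$ys
  rot[3] = zutvzuqyrq$ysx
  rot[4] = utvzuqyrq$ysxz
  rot[5] = tvzuqyrq$ysxzu
  rot[6] = vzuqyrq$ysxzut
  rot[7] = zuqyrq$ysxzutv
  rot[8] = uqyrq$ysxzutvz
  rot[9] = qyrq$ysxzutvzu
  rot[10] = yrq$ysxzutvzuq
  rot[11] = rq$ysxzutvzuqy
  rot[12] = q$ysxzutvzuqyr
  rot[13] = $ysxzutvzuqyrq
Sorted (with $ < everything):
  sorted[0] = $ysxzutvzuqyrq  (last char: 'q')
  sorted[1] = q$ysxzutvzuqyr  (last char: 'r')
  sorted[2] = qyrq$ysxzutvzu  (last char: 'u')
  sorted[3] = rq$ysxzutvzuqy  (last char: 'y')
  sorted[4] = sxzutvzuqyrq$y  (last char: 'y')
  sorted[5] = tvzuqyrq$ysxzu  (last char: 'u')
  sorted[6] = uqyrq$ysxzutvz  (last char: 'z')
  sorted[7] = utvzuqyrq$ysxz  (last char: 'z')
  sorted[8] = vzuqyrq$ysxzut  (last char: 't')
  sorted[9] = xzutvzuqyrq$ys  (last char: 's')
  sorted[10] = yrq$ysxzutvzuq  (last char: 'q')
  sorted[11] = ysxzutvzuqyrq$  (last char: '$')
  sorted[12] = zuqyrq$ysxzutv  (last char: 'v')
  sorted[13] = zutvzuqyrq$ysx  (last char: 'x')
Last column: qruyyuzztsq$vx
Original string S is at sorted index 11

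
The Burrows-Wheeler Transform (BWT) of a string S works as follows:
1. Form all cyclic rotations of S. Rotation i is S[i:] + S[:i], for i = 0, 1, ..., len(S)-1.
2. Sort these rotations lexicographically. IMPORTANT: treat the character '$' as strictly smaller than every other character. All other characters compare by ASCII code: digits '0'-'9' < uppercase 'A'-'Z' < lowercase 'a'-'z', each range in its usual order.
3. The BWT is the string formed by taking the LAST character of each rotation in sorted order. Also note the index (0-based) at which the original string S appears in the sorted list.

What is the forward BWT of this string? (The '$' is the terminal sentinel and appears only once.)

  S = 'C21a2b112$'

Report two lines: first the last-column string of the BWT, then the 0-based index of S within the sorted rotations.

All 10 rotations (rotation i = S[i:]+S[:i]):
  rot[0] = C21a2b112$
  rot[1] = 21a2b112$C
  rot[2] = 1a2b112$C2
  rot[3] = a2b112$C21
  rot[4] = 2b112$C21a
  rot[5] = b112$C21a2
  rot[6] = 112$C21a2b
  rot[7] = 12$C21a2b1
  rot[8] = 2$C21a2b11
  rot[9] = $C21a2b112
Sorted (with $ < everything):
  sorted[0] = $C21a2b112  (last char: '2')
  sorted[1] = 112$C21a2b  (last char: 'b')
  sorted[2] = 12$C21a2b1  (last char: '1')
  sorted[3] = 1a2b112$C2  (last char: '2')
  sorted[4] = 2$C21a2b11  (last char: '1')
  sorted[5] = 21a2b112$C  (last char: 'C')
  sorted[6] = 2b112$C21a  (last char: 'a')
  sorted[7] = C21a2b112$  (last char: '$')
  sorted[8] = a2b112$C21  (last char: '1')
  sorted[9] = b112$C21a2  (last char: '2')
Last column: 2b121Ca$12
Original string S is at sorted index 7

Answer: 2b121Ca$12
7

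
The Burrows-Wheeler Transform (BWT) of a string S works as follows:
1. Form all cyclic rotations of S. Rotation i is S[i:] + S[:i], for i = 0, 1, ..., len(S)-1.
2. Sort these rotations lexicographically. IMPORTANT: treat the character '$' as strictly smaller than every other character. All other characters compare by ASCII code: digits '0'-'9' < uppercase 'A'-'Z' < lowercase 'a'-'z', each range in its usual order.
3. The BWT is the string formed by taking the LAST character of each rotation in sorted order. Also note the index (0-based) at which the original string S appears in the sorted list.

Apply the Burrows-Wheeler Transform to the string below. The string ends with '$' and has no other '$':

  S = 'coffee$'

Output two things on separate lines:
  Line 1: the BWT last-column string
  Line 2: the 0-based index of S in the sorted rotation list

Answer: e$effoc
1

Derivation:
All 7 rotations (rotation i = S[i:]+S[:i]):
  rot[0] = coffee$
  rot[1] = offee$c
  rot[2] = ffee$co
  rot[3] = fee$cof
  rot[4] = ee$coff
  rot[5] = e$coffe
  rot[6] = $coffee
Sorted (with $ < everything):
  sorted[0] = $coffee  (last char: 'e')
  sorted[1] = coffee$  (last char: '$')
  sorted[2] = e$coffe  (last char: 'e')
  sorted[3] = ee$coff  (last char: 'f')
  sorted[4] = fee$cof  (last char: 'f')
  sorted[5] = ffee$co  (last char: 'o')
  sorted[6] = offee$c  (last char: 'c')
Last column: e$effoc
Original string S is at sorted index 1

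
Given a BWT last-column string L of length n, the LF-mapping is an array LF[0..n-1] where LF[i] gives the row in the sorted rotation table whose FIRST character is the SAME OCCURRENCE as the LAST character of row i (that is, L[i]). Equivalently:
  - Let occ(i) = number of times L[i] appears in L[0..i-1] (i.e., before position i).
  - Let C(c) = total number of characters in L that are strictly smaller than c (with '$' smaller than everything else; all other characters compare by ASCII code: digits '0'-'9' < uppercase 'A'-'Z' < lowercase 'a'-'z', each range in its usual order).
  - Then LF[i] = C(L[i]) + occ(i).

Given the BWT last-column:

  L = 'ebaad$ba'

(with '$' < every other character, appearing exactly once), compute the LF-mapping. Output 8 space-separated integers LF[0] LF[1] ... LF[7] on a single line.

Answer: 7 4 1 2 6 0 5 3

Derivation:
Char counts: '$':1, 'a':3, 'b':2, 'd':1, 'e':1
C (first-col start): C('$')=0, C('a')=1, C('b')=4, C('d')=6, C('e')=7
L[0]='e': occ=0, LF[0]=C('e')+0=7+0=7
L[1]='b': occ=0, LF[1]=C('b')+0=4+0=4
L[2]='a': occ=0, LF[2]=C('a')+0=1+0=1
L[3]='a': occ=1, LF[3]=C('a')+1=1+1=2
L[4]='d': occ=0, LF[4]=C('d')+0=6+0=6
L[5]='$': occ=0, LF[5]=C('$')+0=0+0=0
L[6]='b': occ=1, LF[6]=C('b')+1=4+1=5
L[7]='a': occ=2, LF[7]=C('a')+2=1+2=3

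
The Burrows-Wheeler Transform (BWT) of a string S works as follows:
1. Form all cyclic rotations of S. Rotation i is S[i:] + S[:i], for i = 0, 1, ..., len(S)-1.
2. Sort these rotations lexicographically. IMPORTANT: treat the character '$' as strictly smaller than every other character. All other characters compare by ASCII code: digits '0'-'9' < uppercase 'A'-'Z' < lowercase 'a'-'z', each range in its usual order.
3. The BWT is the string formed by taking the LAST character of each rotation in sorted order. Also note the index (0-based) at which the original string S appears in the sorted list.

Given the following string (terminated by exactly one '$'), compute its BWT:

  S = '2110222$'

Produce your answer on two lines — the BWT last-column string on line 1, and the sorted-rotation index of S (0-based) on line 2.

Answer: 21122$20
5

Derivation:
All 8 rotations (rotation i = S[i:]+S[:i]):
  rot[0] = 2110222$
  rot[1] = 110222$2
  rot[2] = 10222$21
  rot[3] = 0222$211
  rot[4] = 222$2110
  rot[5] = 22$21102
  rot[6] = 2$211022
  rot[7] = $2110222
Sorted (with $ < everything):
  sorted[0] = $2110222  (last char: '2')
  sorted[1] = 0222$211  (last char: '1')
  sorted[2] = 10222$21  (last char: '1')
  sorted[3] = 110222$2  (last char: '2')
  sorted[4] = 2$211022  (last char: '2')
  sorted[5] = 2110222$  (last char: '$')
  sorted[6] = 22$21102  (last char: '2')
  sorted[7] = 222$2110  (last char: '0')
Last column: 21122$20
Original string S is at sorted index 5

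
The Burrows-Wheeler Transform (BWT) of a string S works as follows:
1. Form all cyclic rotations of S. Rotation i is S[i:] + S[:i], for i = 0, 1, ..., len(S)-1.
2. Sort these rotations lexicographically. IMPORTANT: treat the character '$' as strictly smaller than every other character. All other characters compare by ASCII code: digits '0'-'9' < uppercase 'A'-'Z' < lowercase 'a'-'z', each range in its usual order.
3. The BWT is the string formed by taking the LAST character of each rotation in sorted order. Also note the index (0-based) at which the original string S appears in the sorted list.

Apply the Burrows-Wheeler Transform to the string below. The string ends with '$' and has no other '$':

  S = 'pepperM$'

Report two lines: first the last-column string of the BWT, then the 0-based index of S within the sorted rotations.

All 8 rotations (rotation i = S[i:]+S[:i]):
  rot[0] = pepperM$
  rot[1] = epperM$p
  rot[2] = pperM$pe
  rot[3] = perM$pep
  rot[4] = erM$pepp
  rot[5] = rM$peppe
  rot[6] = M$pepper
  rot[7] = $pepperM
Sorted (with $ < everything):
  sorted[0] = $pepperM  (last char: 'M')
  sorted[1] = M$pepper  (last char: 'r')
  sorted[2] = epperM$p  (last char: 'p')
  sorted[3] = erM$pepp  (last char: 'p')
  sorted[4] = pepperM$  (last char: '$')
  sorted[5] = perM$pep  (last char: 'p')
  sorted[6] = pperM$pe  (last char: 'e')
  sorted[7] = rM$peppe  (last char: 'e')
Last column: Mrpp$pee
Original string S is at sorted index 4

Answer: Mrpp$pee
4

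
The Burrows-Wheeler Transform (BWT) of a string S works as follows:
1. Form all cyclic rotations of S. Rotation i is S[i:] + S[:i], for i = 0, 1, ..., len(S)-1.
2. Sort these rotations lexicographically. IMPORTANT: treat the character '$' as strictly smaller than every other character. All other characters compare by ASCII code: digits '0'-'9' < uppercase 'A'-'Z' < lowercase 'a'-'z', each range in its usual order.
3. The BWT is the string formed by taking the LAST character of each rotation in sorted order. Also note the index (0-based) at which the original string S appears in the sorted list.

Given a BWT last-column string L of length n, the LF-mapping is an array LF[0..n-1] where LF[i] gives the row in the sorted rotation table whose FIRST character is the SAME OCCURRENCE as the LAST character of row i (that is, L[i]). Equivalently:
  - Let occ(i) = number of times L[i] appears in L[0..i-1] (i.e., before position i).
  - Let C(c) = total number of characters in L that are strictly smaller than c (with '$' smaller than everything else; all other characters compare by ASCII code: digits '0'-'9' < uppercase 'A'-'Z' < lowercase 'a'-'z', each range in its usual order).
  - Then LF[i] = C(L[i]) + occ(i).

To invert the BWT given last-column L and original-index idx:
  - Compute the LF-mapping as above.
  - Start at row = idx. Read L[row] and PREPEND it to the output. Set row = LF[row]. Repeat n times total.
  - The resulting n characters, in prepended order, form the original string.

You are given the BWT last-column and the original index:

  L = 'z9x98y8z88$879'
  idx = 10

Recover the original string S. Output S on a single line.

Answer: x88988y89z97z$

Derivation:
LF mapping: 12 7 10 8 2 11 3 13 4 5 0 6 1 9
Walk LF starting at row 10, prepending L[row]:
  step 1: row=10, L[10]='$', prepend. Next row=LF[10]=0
  step 2: row=0, L[0]='z', prepend. Next row=LF[0]=12
  step 3: row=12, L[12]='7', prepend. Next row=LF[12]=1
  step 4: row=1, L[1]='9', prepend. Next row=LF[1]=7
  step 5: row=7, L[7]='z', prepend. Next row=LF[7]=13
  step 6: row=13, L[13]='9', prepend. Next row=LF[13]=9
  step 7: row=9, L[9]='8', prepend. Next row=LF[9]=5
  step 8: row=5, L[5]='y', prepend. Next row=LF[5]=11
  step 9: row=11, L[11]='8', prepend. Next row=LF[11]=6
  step 10: row=6, L[6]='8', prepend. Next row=LF[6]=3
  step 11: row=3, L[3]='9', prepend. Next row=LF[3]=8
  step 12: row=8, L[8]='8', prepend. Next row=LF[8]=4
  step 13: row=4, L[4]='8', prepend. Next row=LF[4]=2
  step 14: row=2, L[2]='x', prepend. Next row=LF[2]=10
Reversed output: x88988y89z97z$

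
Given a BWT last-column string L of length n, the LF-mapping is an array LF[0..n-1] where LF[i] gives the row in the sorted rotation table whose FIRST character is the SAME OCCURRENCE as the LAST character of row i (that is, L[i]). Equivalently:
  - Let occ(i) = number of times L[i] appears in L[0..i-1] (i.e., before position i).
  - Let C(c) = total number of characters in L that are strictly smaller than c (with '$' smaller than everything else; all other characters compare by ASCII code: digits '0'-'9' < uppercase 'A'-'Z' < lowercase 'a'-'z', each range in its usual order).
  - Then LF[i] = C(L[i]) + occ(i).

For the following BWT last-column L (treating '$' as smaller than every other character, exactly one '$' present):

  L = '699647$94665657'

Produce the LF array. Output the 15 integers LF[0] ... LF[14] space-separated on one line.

Char counts: '$':1, '4':2, '5':2, '6':5, '7':2, '9':3
C (first-col start): C('$')=0, C('4')=1, C('5')=3, C('6')=5, C('7')=10, C('9')=12
L[0]='6': occ=0, LF[0]=C('6')+0=5+0=5
L[1]='9': occ=0, LF[1]=C('9')+0=12+0=12
L[2]='9': occ=1, LF[2]=C('9')+1=12+1=13
L[3]='6': occ=1, LF[3]=C('6')+1=5+1=6
L[4]='4': occ=0, LF[4]=C('4')+0=1+0=1
L[5]='7': occ=0, LF[5]=C('7')+0=10+0=10
L[6]='$': occ=0, LF[6]=C('$')+0=0+0=0
L[7]='9': occ=2, LF[7]=C('9')+2=12+2=14
L[8]='4': occ=1, LF[8]=C('4')+1=1+1=2
L[9]='6': occ=2, LF[9]=C('6')+2=5+2=7
L[10]='6': occ=3, LF[10]=C('6')+3=5+3=8
L[11]='5': occ=0, LF[11]=C('5')+0=3+0=3
L[12]='6': occ=4, LF[12]=C('6')+4=5+4=9
L[13]='5': occ=1, LF[13]=C('5')+1=3+1=4
L[14]='7': occ=1, LF[14]=C('7')+1=10+1=11

Answer: 5 12 13 6 1 10 0 14 2 7 8 3 9 4 11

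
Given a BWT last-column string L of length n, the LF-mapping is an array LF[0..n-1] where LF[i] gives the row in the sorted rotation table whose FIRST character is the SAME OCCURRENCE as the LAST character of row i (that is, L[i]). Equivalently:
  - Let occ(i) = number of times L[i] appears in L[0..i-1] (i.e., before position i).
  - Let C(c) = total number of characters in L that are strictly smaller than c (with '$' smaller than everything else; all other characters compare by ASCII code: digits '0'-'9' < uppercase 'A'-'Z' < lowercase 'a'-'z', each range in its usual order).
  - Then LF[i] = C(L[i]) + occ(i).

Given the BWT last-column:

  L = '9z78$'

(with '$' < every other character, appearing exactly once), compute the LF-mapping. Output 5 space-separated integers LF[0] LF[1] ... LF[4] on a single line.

Char counts: '$':1, '7':1, '8':1, '9':1, 'z':1
C (first-col start): C('$')=0, C('7')=1, C('8')=2, C('9')=3, C('z')=4
L[0]='9': occ=0, LF[0]=C('9')+0=3+0=3
L[1]='z': occ=0, LF[1]=C('z')+0=4+0=4
L[2]='7': occ=0, LF[2]=C('7')+0=1+0=1
L[3]='8': occ=0, LF[3]=C('8')+0=2+0=2
L[4]='$': occ=0, LF[4]=C('$')+0=0+0=0

Answer: 3 4 1 2 0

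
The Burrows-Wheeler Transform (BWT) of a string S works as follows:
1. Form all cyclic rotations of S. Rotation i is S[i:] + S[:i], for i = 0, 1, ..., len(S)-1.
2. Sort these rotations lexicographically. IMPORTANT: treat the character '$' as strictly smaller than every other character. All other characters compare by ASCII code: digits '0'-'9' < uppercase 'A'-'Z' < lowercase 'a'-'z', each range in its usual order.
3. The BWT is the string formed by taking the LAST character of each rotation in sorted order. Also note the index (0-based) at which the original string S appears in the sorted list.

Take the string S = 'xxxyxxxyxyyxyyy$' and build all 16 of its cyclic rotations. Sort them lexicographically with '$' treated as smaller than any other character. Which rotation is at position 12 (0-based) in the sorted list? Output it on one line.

All 16 rotations (rotation i = S[i:]+S[:i]):
  rot[0] = xxxyxxxyxyyxyyy$
  rot[1] = xxyxxxyxyyxyyy$x
  rot[2] = xyxxxyxyyxyyy$xx
  rot[3] = yxxxyxyyxyyy$xxx
  rot[4] = xxxyxyyxyyy$xxxy
  rot[5] = xxyxyyxyyy$xxxyx
  rot[6] = xyxyyxyyy$xxxyxx
  rot[7] = yxyyxyyy$xxxyxxx
  rot[8] = xyyxyyy$xxxyxxxy
  rot[9] = yyxyyy$xxxyxxxyx
  rot[10] = yxyyy$xxxyxxxyxy
  rot[11] = xyyy$xxxyxxxyxyy
  rot[12] = yyy$xxxyxxxyxyyx
  rot[13] = yy$xxxyxxxyxyyxy
  rot[14] = y$xxxyxxxyxyyxyy
  rot[15] = $xxxyxxxyxyyxyyy
Sorted (with $ < everything):
  sorted[0] = $xxxyxxxyxyyxyyy
  sorted[1] = xxxyxxxyxyyxyyy$
  sorted[2] = xxxyxyyxyyy$xxxy
  sorted[3] = xxyxxxyxyyxyyy$x
  sorted[4] = xxyxyyxyyy$xxxyx
  sorted[5] = xyxxxyxyyxyyy$xx
  sorted[6] = xyxyyxyyy$xxxyxx
  sorted[7] = xyyxyyy$xxxyxxxy
  sorted[8] = xyyy$xxxyxxxyxyy
  sorted[9] = y$xxxyxxxyxyyxyy
  sorted[10] = yxxxyxyyxyyy$xxx
  sorted[11] = yxyyxyyy$xxxyxxx
  sorted[12] = yxyyy$xxxyxxxyxy
  sorted[13] = yy$xxxyxxxyxyyxy
  sorted[14] = yyxyyy$xxxyxxxyx
  sorted[15] = yyy$xxxyxxxyxyyx
sorted[12] = yxyyy$xxxyxxxyxy

Answer: yxyyy$xxxyxxxyxy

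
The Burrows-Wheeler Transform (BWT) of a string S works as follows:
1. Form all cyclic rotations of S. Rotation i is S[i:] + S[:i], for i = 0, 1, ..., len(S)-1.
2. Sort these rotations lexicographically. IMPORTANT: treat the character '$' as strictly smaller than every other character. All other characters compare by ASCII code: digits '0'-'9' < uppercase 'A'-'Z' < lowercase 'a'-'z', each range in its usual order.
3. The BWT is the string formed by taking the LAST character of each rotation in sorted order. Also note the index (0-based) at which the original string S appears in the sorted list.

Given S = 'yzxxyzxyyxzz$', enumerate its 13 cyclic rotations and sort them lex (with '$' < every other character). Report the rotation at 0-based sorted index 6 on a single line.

Answer: yyxzz$yzxxyzx

Derivation:
All 13 rotations (rotation i = S[i:]+S[:i]):
  rot[0] = yzxxyzxyyxzz$
  rot[1] = zxxyzxyyxzz$y
  rot[2] = xxyzxyyxzz$yz
  rot[3] = xyzxyyxzz$yzx
  rot[4] = yzxyyxzz$yzxx
  rot[5] = zxyyxzz$yzxxy
  rot[6] = xyyxzz$yzxxyz
  rot[7] = yyxzz$yzxxyzx
  rot[8] = yxzz$yzxxyzxy
  rot[9] = xzz$yzxxyzxyy
  rot[10] = zz$yzxxyzxyyx
  rot[11] = z$yzxxyzxyyxz
  rot[12] = $yzxxyzxyyxzz
Sorted (with $ < everything):
  sorted[0] = $yzxxyzxyyxzz
  sorted[1] = xxyzxyyxzz$yz
  sorted[2] = xyyxzz$yzxxyz
  sorted[3] = xyzxyyxzz$yzx
  sorted[4] = xzz$yzxxyzxyy
  sorted[5] = yxzz$yzxxyzxy
  sorted[6] = yyxzz$yzxxyzx
  sorted[7] = yzxxyzxyyxzz$
  sorted[8] = yzxyyxzz$yzxx
  sorted[9] = z$yzxxyzxyyxz
  sorted[10] = zxxyzxyyxzz$y
  sorted[11] = zxyyxzz$yzxxy
  sorted[12] = zz$yzxxyzxyyx
sorted[6] = yyxzz$yzxxyzx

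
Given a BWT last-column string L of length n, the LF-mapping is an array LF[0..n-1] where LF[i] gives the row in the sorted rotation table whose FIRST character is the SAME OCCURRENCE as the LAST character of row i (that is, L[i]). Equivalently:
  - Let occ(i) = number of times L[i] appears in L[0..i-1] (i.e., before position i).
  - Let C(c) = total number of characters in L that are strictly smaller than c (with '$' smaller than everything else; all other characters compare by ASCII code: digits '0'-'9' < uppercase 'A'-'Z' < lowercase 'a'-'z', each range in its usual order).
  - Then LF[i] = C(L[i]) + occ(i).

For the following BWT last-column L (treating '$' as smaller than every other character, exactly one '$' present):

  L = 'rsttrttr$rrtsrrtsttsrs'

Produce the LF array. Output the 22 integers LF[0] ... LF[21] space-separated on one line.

Char counts: '$':1, 'r':8, 's':5, 't':8
C (first-col start): C('$')=0, C('r')=1, C('s')=9, C('t')=14
L[0]='r': occ=0, LF[0]=C('r')+0=1+0=1
L[1]='s': occ=0, LF[1]=C('s')+0=9+0=9
L[2]='t': occ=0, LF[2]=C('t')+0=14+0=14
L[3]='t': occ=1, LF[3]=C('t')+1=14+1=15
L[4]='r': occ=1, LF[4]=C('r')+1=1+1=2
L[5]='t': occ=2, LF[5]=C('t')+2=14+2=16
L[6]='t': occ=3, LF[6]=C('t')+3=14+3=17
L[7]='r': occ=2, LF[7]=C('r')+2=1+2=3
L[8]='$': occ=0, LF[8]=C('$')+0=0+0=0
L[9]='r': occ=3, LF[9]=C('r')+3=1+3=4
L[10]='r': occ=4, LF[10]=C('r')+4=1+4=5
L[11]='t': occ=4, LF[11]=C('t')+4=14+4=18
L[12]='s': occ=1, LF[12]=C('s')+1=9+1=10
L[13]='r': occ=5, LF[13]=C('r')+5=1+5=6
L[14]='r': occ=6, LF[14]=C('r')+6=1+6=7
L[15]='t': occ=5, LF[15]=C('t')+5=14+5=19
L[16]='s': occ=2, LF[16]=C('s')+2=9+2=11
L[17]='t': occ=6, LF[17]=C('t')+6=14+6=20
L[18]='t': occ=7, LF[18]=C('t')+7=14+7=21
L[19]='s': occ=3, LF[19]=C('s')+3=9+3=12
L[20]='r': occ=7, LF[20]=C('r')+7=1+7=8
L[21]='s': occ=4, LF[21]=C('s')+4=9+4=13

Answer: 1 9 14 15 2 16 17 3 0 4 5 18 10 6 7 19 11 20 21 12 8 13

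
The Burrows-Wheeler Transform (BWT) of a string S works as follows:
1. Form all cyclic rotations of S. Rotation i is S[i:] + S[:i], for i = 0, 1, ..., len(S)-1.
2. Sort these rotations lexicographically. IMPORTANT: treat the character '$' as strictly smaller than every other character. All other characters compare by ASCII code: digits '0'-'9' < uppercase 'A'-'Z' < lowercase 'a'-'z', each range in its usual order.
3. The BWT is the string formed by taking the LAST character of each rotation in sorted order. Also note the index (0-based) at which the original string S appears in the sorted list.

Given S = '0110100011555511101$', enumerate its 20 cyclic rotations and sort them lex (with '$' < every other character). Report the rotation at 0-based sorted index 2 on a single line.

All 20 rotations (rotation i = S[i:]+S[:i]):
  rot[0] = 0110100011555511101$
  rot[1] = 110100011555511101$0
  rot[2] = 10100011555511101$01
  rot[3] = 0100011555511101$011
  rot[4] = 100011555511101$0110
  rot[5] = 00011555511101$01101
  rot[6] = 0011555511101$011010
  rot[7] = 011555511101$0110100
  rot[8] = 11555511101$01101000
  rot[9] = 1555511101$011010001
  rot[10] = 555511101$0110100011
  rot[11] = 55511101$01101000115
  rot[12] = 5511101$011010001155
  rot[13] = 511101$0110100011555
  rot[14] = 11101$01101000115555
  rot[15] = 1101$011010001155551
  rot[16] = 101$0110100011555511
  rot[17] = 01$01101000115555111
  rot[18] = 1$011010001155551110
  rot[19] = $0110100011555511101
Sorted (with $ < everything):
  sorted[0] = $0110100011555511101
  sorted[1] = 00011555511101$01101
  sorted[2] = 0011555511101$011010
  sorted[3] = 01$01101000115555111
  sorted[4] = 0100011555511101$011
  sorted[5] = 0110100011555511101$
  sorted[6] = 011555511101$0110100
  sorted[7] = 1$011010001155551110
  sorted[8] = 100011555511101$0110
  sorted[9] = 101$0110100011555511
  sorted[10] = 10100011555511101$01
  sorted[11] = 1101$011010001155551
  sorted[12] = 110100011555511101$0
  sorted[13] = 11101$01101000115555
  sorted[14] = 11555511101$01101000
  sorted[15] = 1555511101$011010001
  sorted[16] = 511101$0110100011555
  sorted[17] = 5511101$011010001155
  sorted[18] = 55511101$01101000115
  sorted[19] = 555511101$0110100011
sorted[2] = 0011555511101$011010

Answer: 0011555511101$011010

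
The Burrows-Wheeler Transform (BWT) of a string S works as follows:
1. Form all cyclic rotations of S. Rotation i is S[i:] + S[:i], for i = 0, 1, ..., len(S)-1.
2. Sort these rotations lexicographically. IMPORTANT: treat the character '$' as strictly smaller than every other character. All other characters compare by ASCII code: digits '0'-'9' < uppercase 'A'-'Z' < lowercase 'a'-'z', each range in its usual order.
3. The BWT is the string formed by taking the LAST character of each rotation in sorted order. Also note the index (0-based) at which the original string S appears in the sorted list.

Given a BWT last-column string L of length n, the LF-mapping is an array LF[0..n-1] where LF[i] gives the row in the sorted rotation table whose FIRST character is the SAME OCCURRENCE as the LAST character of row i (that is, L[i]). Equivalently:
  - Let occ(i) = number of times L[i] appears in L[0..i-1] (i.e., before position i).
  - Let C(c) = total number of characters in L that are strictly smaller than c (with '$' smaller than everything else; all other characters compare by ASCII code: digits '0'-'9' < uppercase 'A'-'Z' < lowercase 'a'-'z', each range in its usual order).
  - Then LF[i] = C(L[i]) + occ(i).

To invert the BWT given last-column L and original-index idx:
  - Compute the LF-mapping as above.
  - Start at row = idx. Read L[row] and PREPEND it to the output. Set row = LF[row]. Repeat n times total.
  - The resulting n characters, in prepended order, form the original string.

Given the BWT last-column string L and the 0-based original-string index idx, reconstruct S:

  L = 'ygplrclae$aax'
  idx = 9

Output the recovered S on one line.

Answer: parcelgalaxy$

Derivation:
LF mapping: 12 6 9 7 10 4 8 1 5 0 2 3 11
Walk LF starting at row 9, prepending L[row]:
  step 1: row=9, L[9]='$', prepend. Next row=LF[9]=0
  step 2: row=0, L[0]='y', prepend. Next row=LF[0]=12
  step 3: row=12, L[12]='x', prepend. Next row=LF[12]=11
  step 4: row=11, L[11]='a', prepend. Next row=LF[11]=3
  step 5: row=3, L[3]='l', prepend. Next row=LF[3]=7
  step 6: row=7, L[7]='a', prepend. Next row=LF[7]=1
  step 7: row=1, L[1]='g', prepend. Next row=LF[1]=6
  step 8: row=6, L[6]='l', prepend. Next row=LF[6]=8
  step 9: row=8, L[8]='e', prepend. Next row=LF[8]=5
  step 10: row=5, L[5]='c', prepend. Next row=LF[5]=4
  step 11: row=4, L[4]='r', prepend. Next row=LF[4]=10
  step 12: row=10, L[10]='a', prepend. Next row=LF[10]=2
  step 13: row=2, L[2]='p', prepend. Next row=LF[2]=9
Reversed output: parcelgalaxy$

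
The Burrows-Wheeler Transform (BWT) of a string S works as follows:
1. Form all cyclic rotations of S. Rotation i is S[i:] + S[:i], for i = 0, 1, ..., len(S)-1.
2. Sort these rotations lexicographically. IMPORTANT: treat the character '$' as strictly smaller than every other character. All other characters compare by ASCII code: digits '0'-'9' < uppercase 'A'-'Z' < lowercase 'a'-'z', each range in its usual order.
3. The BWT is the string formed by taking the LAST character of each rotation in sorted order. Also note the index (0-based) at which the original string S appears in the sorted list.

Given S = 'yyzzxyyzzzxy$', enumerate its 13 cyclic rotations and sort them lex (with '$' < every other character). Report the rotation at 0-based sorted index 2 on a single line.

All 13 rotations (rotation i = S[i:]+S[:i]):
  rot[0] = yyzzxyyzzzxy$
  rot[1] = yzzxyyzzzxy$y
  rot[2] = zzxyyzzzxy$yy
  rot[3] = zxyyzzzxy$yyz
  rot[4] = xyyzzzxy$yyzz
  rot[5] = yyzzzxy$yyzzx
  rot[6] = yzzzxy$yyzzxy
  rot[7] = zzzxy$yyzzxyy
  rot[8] = zzxy$yyzzxyyz
  rot[9] = zxy$yyzzxyyzz
  rot[10] = xy$yyzzxyyzzz
  rot[11] = y$yyzzxyyzzzx
  rot[12] = $yyzzxyyzzzxy
Sorted (with $ < everything):
  sorted[0] = $yyzzxyyzzzxy
  sorted[1] = xy$yyzzxyyzzz
  sorted[2] = xyyzzzxy$yyzz
  sorted[3] = y$yyzzxyyzzzx
  sorted[4] = yyzzxyyzzzxy$
  sorted[5] = yyzzzxy$yyzzx
  sorted[6] = yzzxyyzzzxy$y
  sorted[7] = yzzzxy$yyzzxy
  sorted[8] = zxy$yyzzxyyzz
  sorted[9] = zxyyzzzxy$yyz
  sorted[10] = zzxy$yyzzxyyz
  sorted[11] = zzxyyzzzxy$yy
  sorted[12] = zzzxy$yyzzxyy
sorted[2] = xyyzzzxy$yyzz

Answer: xyyzzzxy$yyzz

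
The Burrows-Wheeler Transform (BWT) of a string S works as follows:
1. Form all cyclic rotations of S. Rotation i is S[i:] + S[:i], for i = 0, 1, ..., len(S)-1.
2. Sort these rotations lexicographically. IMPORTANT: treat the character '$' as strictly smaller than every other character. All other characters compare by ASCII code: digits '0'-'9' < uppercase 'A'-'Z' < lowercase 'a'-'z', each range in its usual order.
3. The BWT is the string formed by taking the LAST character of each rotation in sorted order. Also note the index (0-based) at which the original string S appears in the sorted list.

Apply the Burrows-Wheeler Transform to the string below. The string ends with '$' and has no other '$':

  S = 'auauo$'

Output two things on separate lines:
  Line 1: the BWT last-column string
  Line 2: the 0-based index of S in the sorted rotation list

All 6 rotations (rotation i = S[i:]+S[:i]):
  rot[0] = auauo$
  rot[1] = uauo$a
  rot[2] = auo$au
  rot[3] = uo$aua
  rot[4] = o$auau
  rot[5] = $auauo
Sorted (with $ < everything):
  sorted[0] = $auauo  (last char: 'o')
  sorted[1] = auauo$  (last char: '$')
  sorted[2] = auo$au  (last char: 'u')
  sorted[3] = o$auau  (last char: 'u')
  sorted[4] = uauo$a  (last char: 'a')
  sorted[5] = uo$aua  (last char: 'a')
Last column: o$uuaa
Original string S is at sorted index 1

Answer: o$uuaa
1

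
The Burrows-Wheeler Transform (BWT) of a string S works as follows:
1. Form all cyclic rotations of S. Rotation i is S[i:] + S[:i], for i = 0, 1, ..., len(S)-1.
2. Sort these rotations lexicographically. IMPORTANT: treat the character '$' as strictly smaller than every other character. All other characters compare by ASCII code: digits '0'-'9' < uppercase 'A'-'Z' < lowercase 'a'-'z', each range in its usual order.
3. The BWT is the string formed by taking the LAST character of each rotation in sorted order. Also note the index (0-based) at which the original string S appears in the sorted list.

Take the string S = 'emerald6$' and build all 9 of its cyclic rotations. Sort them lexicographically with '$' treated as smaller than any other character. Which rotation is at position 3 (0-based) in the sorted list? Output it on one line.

Answer: d6$emeral

Derivation:
All 9 rotations (rotation i = S[i:]+S[:i]):
  rot[0] = emerald6$
  rot[1] = merald6$e
  rot[2] = erald6$em
  rot[3] = rald6$eme
  rot[4] = ald6$emer
  rot[5] = ld6$emera
  rot[6] = d6$emeral
  rot[7] = 6$emerald
  rot[8] = $emerald6
Sorted (with $ < everything):
  sorted[0] = $emerald6
  sorted[1] = 6$emerald
  sorted[2] = ald6$emer
  sorted[3] = d6$emeral
  sorted[4] = emerald6$
  sorted[5] = erald6$em
  sorted[6] = ld6$emera
  sorted[7] = merald6$e
  sorted[8] = rald6$eme
sorted[3] = d6$emeral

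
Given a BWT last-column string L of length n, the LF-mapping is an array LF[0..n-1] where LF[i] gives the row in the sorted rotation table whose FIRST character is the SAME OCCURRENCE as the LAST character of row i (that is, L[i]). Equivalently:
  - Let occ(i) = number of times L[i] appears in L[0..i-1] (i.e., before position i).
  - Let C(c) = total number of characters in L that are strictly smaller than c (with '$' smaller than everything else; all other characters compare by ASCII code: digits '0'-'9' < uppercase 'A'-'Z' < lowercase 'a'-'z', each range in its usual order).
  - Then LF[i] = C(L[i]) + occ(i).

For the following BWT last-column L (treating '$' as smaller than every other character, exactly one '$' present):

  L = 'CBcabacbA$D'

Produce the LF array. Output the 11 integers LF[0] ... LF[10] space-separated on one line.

Answer: 3 2 9 5 7 6 10 8 1 0 4

Derivation:
Char counts: '$':1, 'A':1, 'B':1, 'C':1, 'D':1, 'a':2, 'b':2, 'c':2
C (first-col start): C('$')=0, C('A')=1, C('B')=2, C('C')=3, C('D')=4, C('a')=5, C('b')=7, C('c')=9
L[0]='C': occ=0, LF[0]=C('C')+0=3+0=3
L[1]='B': occ=0, LF[1]=C('B')+0=2+0=2
L[2]='c': occ=0, LF[2]=C('c')+0=9+0=9
L[3]='a': occ=0, LF[3]=C('a')+0=5+0=5
L[4]='b': occ=0, LF[4]=C('b')+0=7+0=7
L[5]='a': occ=1, LF[5]=C('a')+1=5+1=6
L[6]='c': occ=1, LF[6]=C('c')+1=9+1=10
L[7]='b': occ=1, LF[7]=C('b')+1=7+1=8
L[8]='A': occ=0, LF[8]=C('A')+0=1+0=1
L[9]='$': occ=0, LF[9]=C('$')+0=0+0=0
L[10]='D': occ=0, LF[10]=C('D')+0=4+0=4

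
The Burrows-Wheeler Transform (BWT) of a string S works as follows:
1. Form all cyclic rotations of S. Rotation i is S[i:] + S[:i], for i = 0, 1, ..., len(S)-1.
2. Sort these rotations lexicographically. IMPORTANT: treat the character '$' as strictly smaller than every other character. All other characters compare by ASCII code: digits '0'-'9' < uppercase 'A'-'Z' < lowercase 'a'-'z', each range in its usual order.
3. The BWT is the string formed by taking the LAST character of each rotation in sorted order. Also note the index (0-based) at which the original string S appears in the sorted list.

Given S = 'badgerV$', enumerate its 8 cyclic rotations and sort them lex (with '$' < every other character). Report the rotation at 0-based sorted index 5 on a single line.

All 8 rotations (rotation i = S[i:]+S[:i]):
  rot[0] = badgerV$
  rot[1] = adgerV$b
  rot[2] = dgerV$ba
  rot[3] = gerV$bad
  rot[4] = erV$badg
  rot[5] = rV$badge
  rot[6] = V$badger
  rot[7] = $badgerV
Sorted (with $ < everything):
  sorted[0] = $badgerV
  sorted[1] = V$badger
  sorted[2] = adgerV$b
  sorted[3] = badgerV$
  sorted[4] = dgerV$ba
  sorted[5] = erV$badg
  sorted[6] = gerV$bad
  sorted[7] = rV$badge
sorted[5] = erV$badg

Answer: erV$badg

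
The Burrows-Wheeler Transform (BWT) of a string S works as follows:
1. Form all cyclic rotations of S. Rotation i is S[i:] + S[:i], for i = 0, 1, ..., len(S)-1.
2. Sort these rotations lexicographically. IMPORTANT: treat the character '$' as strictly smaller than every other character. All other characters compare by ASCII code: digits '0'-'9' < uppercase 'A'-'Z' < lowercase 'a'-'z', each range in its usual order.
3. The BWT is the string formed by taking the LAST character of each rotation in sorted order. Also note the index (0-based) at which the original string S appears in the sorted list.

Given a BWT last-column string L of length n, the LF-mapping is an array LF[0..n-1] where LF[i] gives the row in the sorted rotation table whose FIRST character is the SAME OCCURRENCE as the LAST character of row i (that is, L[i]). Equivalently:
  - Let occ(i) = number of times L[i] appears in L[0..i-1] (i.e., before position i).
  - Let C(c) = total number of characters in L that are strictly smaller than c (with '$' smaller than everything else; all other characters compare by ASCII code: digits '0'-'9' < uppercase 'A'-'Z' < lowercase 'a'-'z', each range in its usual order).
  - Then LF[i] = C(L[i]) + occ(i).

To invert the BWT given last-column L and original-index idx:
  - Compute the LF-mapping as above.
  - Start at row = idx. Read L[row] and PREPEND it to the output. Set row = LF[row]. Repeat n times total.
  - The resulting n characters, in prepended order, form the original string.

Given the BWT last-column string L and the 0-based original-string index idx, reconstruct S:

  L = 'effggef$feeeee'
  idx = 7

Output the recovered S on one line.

Answer: egefegefeeffe$

Derivation:
LF mapping: 1 8 9 12 13 2 10 0 11 3 4 5 6 7
Walk LF starting at row 7, prepending L[row]:
  step 1: row=7, L[7]='$', prepend. Next row=LF[7]=0
  step 2: row=0, L[0]='e', prepend. Next row=LF[0]=1
  step 3: row=1, L[1]='f', prepend. Next row=LF[1]=8
  step 4: row=8, L[8]='f', prepend. Next row=LF[8]=11
  step 5: row=11, L[11]='e', prepend. Next row=LF[11]=5
  step 6: row=5, L[5]='e', prepend. Next row=LF[5]=2
  step 7: row=2, L[2]='f', prepend. Next row=LF[2]=9
  step 8: row=9, L[9]='e', prepend. Next row=LF[9]=3
  step 9: row=3, L[3]='g', prepend. Next row=LF[3]=12
  step 10: row=12, L[12]='e', prepend. Next row=LF[12]=6
  step 11: row=6, L[6]='f', prepend. Next row=LF[6]=10
  step 12: row=10, L[10]='e', prepend. Next row=LF[10]=4
  step 13: row=4, L[4]='g', prepend. Next row=LF[4]=13
  step 14: row=13, L[13]='e', prepend. Next row=LF[13]=7
Reversed output: egefegefeeffe$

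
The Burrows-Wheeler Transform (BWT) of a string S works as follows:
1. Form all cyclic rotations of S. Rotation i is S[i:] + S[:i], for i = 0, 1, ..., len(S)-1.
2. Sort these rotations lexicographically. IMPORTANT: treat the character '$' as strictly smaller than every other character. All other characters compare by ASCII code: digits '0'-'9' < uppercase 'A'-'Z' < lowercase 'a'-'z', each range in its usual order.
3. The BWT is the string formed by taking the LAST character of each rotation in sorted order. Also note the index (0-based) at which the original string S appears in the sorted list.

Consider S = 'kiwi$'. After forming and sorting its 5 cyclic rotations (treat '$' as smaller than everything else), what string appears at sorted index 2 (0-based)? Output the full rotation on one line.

Answer: iwi$k

Derivation:
All 5 rotations (rotation i = S[i:]+S[:i]):
  rot[0] = kiwi$
  rot[1] = iwi$k
  rot[2] = wi$ki
  rot[3] = i$kiw
  rot[4] = $kiwi
Sorted (with $ < everything):
  sorted[0] = $kiwi
  sorted[1] = i$kiw
  sorted[2] = iwi$k
  sorted[3] = kiwi$
  sorted[4] = wi$ki
sorted[2] = iwi$k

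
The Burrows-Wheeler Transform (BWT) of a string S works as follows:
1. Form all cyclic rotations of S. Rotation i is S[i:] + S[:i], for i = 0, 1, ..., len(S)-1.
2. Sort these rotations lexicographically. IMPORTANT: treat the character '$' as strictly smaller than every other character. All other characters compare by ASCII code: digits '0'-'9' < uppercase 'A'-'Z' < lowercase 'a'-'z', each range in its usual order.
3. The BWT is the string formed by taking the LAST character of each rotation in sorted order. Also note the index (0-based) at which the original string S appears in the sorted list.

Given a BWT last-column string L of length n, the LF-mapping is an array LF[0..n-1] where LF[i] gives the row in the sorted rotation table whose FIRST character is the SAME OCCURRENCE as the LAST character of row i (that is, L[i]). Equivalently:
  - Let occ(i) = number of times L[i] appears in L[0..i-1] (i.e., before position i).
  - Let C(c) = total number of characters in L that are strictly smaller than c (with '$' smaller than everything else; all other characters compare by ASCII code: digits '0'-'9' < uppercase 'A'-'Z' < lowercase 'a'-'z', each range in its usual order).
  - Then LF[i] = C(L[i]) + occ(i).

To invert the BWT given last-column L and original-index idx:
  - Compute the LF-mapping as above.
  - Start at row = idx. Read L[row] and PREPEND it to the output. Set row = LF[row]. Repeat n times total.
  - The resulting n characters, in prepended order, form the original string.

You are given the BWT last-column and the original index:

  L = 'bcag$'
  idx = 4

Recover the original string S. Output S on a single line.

Answer: gcab$

Derivation:
LF mapping: 2 3 1 4 0
Walk LF starting at row 4, prepending L[row]:
  step 1: row=4, L[4]='$', prepend. Next row=LF[4]=0
  step 2: row=0, L[0]='b', prepend. Next row=LF[0]=2
  step 3: row=2, L[2]='a', prepend. Next row=LF[2]=1
  step 4: row=1, L[1]='c', prepend. Next row=LF[1]=3
  step 5: row=3, L[3]='g', prepend. Next row=LF[3]=4
Reversed output: gcab$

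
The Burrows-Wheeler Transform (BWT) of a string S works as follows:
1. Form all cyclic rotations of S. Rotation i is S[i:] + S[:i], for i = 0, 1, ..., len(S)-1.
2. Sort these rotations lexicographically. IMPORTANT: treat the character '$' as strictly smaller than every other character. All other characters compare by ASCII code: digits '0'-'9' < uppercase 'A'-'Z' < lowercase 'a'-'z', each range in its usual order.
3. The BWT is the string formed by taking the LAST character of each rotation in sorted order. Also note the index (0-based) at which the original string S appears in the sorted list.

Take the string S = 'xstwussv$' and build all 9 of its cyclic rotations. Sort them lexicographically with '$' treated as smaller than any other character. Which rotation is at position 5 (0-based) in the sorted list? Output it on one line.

Answer: ussv$xstw

Derivation:
All 9 rotations (rotation i = S[i:]+S[:i]):
  rot[0] = xstwussv$
  rot[1] = stwussv$x
  rot[2] = twussv$xs
  rot[3] = wussv$xst
  rot[4] = ussv$xstw
  rot[5] = ssv$xstwu
  rot[6] = sv$xstwus
  rot[7] = v$xstwuss
  rot[8] = $xstwussv
Sorted (with $ < everything):
  sorted[0] = $xstwussv
  sorted[1] = ssv$xstwu
  sorted[2] = stwussv$x
  sorted[3] = sv$xstwus
  sorted[4] = twussv$xs
  sorted[5] = ussv$xstw
  sorted[6] = v$xstwuss
  sorted[7] = wussv$xst
  sorted[8] = xstwussv$
sorted[5] = ussv$xstw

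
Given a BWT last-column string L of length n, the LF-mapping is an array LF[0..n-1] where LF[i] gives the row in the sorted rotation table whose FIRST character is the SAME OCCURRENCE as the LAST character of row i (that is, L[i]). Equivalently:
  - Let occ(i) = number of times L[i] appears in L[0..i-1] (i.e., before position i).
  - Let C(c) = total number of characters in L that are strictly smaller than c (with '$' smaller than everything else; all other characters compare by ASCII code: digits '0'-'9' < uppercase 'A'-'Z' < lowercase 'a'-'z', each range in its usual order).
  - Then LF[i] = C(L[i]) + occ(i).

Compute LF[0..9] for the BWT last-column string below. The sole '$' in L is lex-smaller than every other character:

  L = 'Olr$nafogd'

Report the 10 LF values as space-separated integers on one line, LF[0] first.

Char counts: '$':1, 'O':1, 'a':1, 'd':1, 'f':1, 'g':1, 'l':1, 'n':1, 'o':1, 'r':1
C (first-col start): C('$')=0, C('O')=1, C('a')=2, C('d')=3, C('f')=4, C('g')=5, C('l')=6, C('n')=7, C('o')=8, C('r')=9
L[0]='O': occ=0, LF[0]=C('O')+0=1+0=1
L[1]='l': occ=0, LF[1]=C('l')+0=6+0=6
L[2]='r': occ=0, LF[2]=C('r')+0=9+0=9
L[3]='$': occ=0, LF[3]=C('$')+0=0+0=0
L[4]='n': occ=0, LF[4]=C('n')+0=7+0=7
L[5]='a': occ=0, LF[5]=C('a')+0=2+0=2
L[6]='f': occ=0, LF[6]=C('f')+0=4+0=4
L[7]='o': occ=0, LF[7]=C('o')+0=8+0=8
L[8]='g': occ=0, LF[8]=C('g')+0=5+0=5
L[9]='d': occ=0, LF[9]=C('d')+0=3+0=3

Answer: 1 6 9 0 7 2 4 8 5 3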